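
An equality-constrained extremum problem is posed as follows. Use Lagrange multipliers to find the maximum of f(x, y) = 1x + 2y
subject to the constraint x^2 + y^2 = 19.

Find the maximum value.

Set up Lagrange conditions: grad f = lambda * grad g
  1 = 2*lambda*x
  2 = 2*lambda*y
From these: x/y = 1/2, so x = 1t, y = 2t for some t.
Substitute into constraint: (1t)^2 + (2t)^2 = 19
  t^2 * 5 = 19
  t = sqrt(19/5)
Maximum = 1*x + 2*y = (1^2 + 2^2)*t = 5 * sqrt(19/5) = sqrt(95)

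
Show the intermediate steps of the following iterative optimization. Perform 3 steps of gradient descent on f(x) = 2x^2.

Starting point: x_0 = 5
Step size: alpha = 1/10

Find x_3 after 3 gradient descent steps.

f(x) = 2x^2, f'(x) = 4x + (0)
Step 1: f'(5) = 20, x_1 = 5 - 1/10 * 20 = 3
Step 2: f'(3) = 12, x_2 = 3 - 1/10 * 12 = 9/5
Step 3: f'(9/5) = 36/5, x_3 = 9/5 - 1/10 * 36/5 = 27/25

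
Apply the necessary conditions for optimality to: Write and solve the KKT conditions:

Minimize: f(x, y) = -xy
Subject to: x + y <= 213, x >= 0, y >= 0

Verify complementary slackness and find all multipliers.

Problem: min -xy s.t. x + y <= 213 (multiplier lambda), x >= 0 (mu_x), y >= 0 (mu_y)
KKT stationarity: -y + lambda - mu_x = 0, -x + lambda - mu_y = 0, with lambda, mu_x, mu_y >= 0
Complementary slackness: lambda*(x + y - 213) = 0, mu_x*x = 0, mu_y*y = 0
If lambda = 0: y = -mu_x <= 0 and x = -mu_y <= 0 force x = y = 0 with f = 0; but x = y = 213/2 is feasible with f = -45369/4 < 0, so this is not the minimum. Hence lambda > 0 and x + y = 213.
Try x > 0, y > 0 (so mu_x = mu_y = 0): y = lambda, x = lambda => x = y = lambda
x + y = 213 => 2*lambda = 213 => lambda = 213/2
x* = y* = 213/2 > 0, consistent with mu_x = mu_y = 0.
(Any feasible point with x = 0 or y = 0 has f = 0 > -45369/4, so the minimum is not on those boundaries.)
min(-xy) = -45369/4 (i.e. max xy = 45369/4)
Multipliers: lambda = 213/2, mu_x = 0, mu_y = 0
Complementary slackness: lambda*(x + y - 213) = 213/2*(213/2 + 213/2 - 213) = 0, mu_x*x = 0*213/2 = 0, mu_y*y = 0*213/2 = 0. Satisfied.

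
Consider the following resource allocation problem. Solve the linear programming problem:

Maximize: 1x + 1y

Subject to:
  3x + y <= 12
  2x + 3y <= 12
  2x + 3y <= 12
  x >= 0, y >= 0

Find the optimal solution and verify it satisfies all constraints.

Feasible vertices: (0, 0), (0, 4), (24/7, 12/7), (4, 0)
Objective 1x + 1y at each vertex:
  (0, 0): 0
  (0, 4): 4
  (24/7, 12/7): 36/7
  (4, 0): 4
Maximum is 36/7 at (24/7, 12/7).
Verify constraints at (x, y) = (24/7, 12/7):
  3*(24/7) + 1*(12/7) = 12 <= 12 (active)
  2*(24/7) + 3*(12/7) = 12 <= 12 (active)
  2*(24/7) + 3*(12/7) = 12 <= 12 (active)
  x = 24/7 >= 0, y = 12/7 >= 0. All constraints satisfied.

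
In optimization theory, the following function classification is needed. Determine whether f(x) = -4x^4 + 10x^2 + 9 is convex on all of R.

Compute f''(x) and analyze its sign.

f(x) = -4x^4 + 10x^2 + 9
f'(x) = -16x^3 + 20x
f''(x) = -48x^2 + 20
f''(x) = -48x^2 + 20 -> -inf as |x| -> inf
Therefore, f is not globally convex on R.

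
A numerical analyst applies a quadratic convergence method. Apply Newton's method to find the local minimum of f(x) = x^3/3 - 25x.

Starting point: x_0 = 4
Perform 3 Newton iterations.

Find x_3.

f(x) = x^3/3 - 25x
f'(x) = x^2 - 25, f''(x) = 2x
Newton update: x_{n+1} = x_n - (x_n^2 - 25)/(2*x_n)
Step 1: x_0 = 4, f'=-9, f''=8, x_1 = 41/8
Step 2: x_1 = 41/8, f'=81/64, f''=41/4, x_2 = 3281/656
Step 3: x_2 = 3281/656, f'=6561/430336, f''=3281/328, x_3 = 21523361/4304672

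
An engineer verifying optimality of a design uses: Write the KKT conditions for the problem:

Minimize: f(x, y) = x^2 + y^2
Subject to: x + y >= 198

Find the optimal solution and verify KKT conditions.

KKT conditions for min x^2 + y^2 s.t. x + y >= 198:
Stationarity: 2x = mu, 2y = mu
So x = y = mu/2.
Complementary slackness: mu*(x + y - 198) = 0
Primal feasibility: x + y >= 198; dual feasibility: mu >= 0
If mu = 0 then x = y = 0, but 0 + 0 < 198 is infeasible, so the constraint is active.
Constraint active: x + y = 2*(mu/2) = 198 => mu = 198
x = y = 99, f = 19602
Verify: stationarity 2*99 = 198 = mu; primal 99 + 99 = 198 >= 198; dual mu = 198 >= 0; complementary slackness 198*(198 - 198) = 0. All KKT conditions hold.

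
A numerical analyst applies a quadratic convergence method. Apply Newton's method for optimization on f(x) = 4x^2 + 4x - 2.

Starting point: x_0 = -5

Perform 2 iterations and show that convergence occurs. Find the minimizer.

f(x) = 4x^2 + 4x - 2, f'(x) = 8x + (4), f''(x) = 8
Step 1: f'(-5) = -36, x_1 = -5 - -36/8 = -1/2
Step 2: f'(-1/2) = 0, x_2 = -1/2 (converged)
Newton's method converges in 1 step for quadratics.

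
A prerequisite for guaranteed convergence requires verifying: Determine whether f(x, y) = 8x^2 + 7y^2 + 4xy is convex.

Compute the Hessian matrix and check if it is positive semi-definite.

f(x,y) = 8x^2 + 7y^2 + 4xy
Hessian H = [[16, 4], [4, 14]]
trace(H) = 30, det(H) = 208
Eigenvalues: (30 +/- sqrt(68)) / 2 = 19.12, 10.88
Since both eigenvalues > 0, f is convex.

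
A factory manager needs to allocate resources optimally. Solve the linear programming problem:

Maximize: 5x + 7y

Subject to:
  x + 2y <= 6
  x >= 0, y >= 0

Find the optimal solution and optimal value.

The feasible region has vertices at [(0, 0), (6, 0), (0, 3)].
Checking objective 5x + 7y at each vertex:
  (0, 0): 5*0 + 7*0 = 0
  (6, 0): 5*6 + 7*0 = 30
  (0, 3): 5*0 + 7*3 = 21
Maximum is 30 at (6, 0).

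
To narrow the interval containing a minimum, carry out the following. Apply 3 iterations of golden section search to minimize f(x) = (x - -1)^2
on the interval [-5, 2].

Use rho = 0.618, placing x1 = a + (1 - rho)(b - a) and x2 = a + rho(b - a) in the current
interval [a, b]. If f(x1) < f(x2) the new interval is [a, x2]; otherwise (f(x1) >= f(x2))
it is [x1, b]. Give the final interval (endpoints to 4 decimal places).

Golden section search for min of f(x) = (x - -1)^2 on [-5, 2].
Each step: x1 = a + (1 - rho)(b - a), x2 = a + rho(b - a); if f(x1) < f(x2) keep [a, x2], otherwise keep [x1, b].
Step 1: [-5.0000, 2.0000], x1=-2.3260 (f=1.7583), x2=-0.6740 (f=0.1063); f(x1) > f(x2) => keep [-2.3260, 2.0000]
Step 2: [-2.3260, 2.0000], x1=-0.6735 (f=0.1066), x2=0.3475 (f=1.8157); f(x1) < f(x2) => keep [-2.3260, 0.3475]
Step 3: [-2.3260, 0.3475], x1=-1.3047 (f=0.0929), x2=-0.6738 (f=0.1064); f(x1) < f(x2) => keep [-2.3260, -0.6738]
Final interval: [-2.3260, -0.6738]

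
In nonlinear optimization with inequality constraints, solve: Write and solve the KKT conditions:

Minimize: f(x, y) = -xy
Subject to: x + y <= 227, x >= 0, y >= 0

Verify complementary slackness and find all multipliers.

Problem: min -xy s.t. x + y <= 227 (multiplier lambda), x >= 0 (mu_x), y >= 0 (mu_y)
KKT stationarity: -y + lambda - mu_x = 0, -x + lambda - mu_y = 0, with lambda, mu_x, mu_y >= 0
Complementary slackness: lambda*(x + y - 227) = 0, mu_x*x = 0, mu_y*y = 0
If lambda = 0: y = -mu_x <= 0 and x = -mu_y <= 0 force x = y = 0 with f = 0; but x = y = 227/2 is feasible with f = -51529/4 < 0, so this is not the minimum. Hence lambda > 0 and x + y = 227.
Try x > 0, y > 0 (so mu_x = mu_y = 0): y = lambda, x = lambda => x = y = lambda
x + y = 227 => 2*lambda = 227 => lambda = 227/2
x* = y* = 227/2 > 0, consistent with mu_x = mu_y = 0.
(Any feasible point with x = 0 or y = 0 has f = 0 > -51529/4, so the minimum is not on those boundaries.)
min(-xy) = -51529/4 (i.e. max xy = 51529/4)
Multipliers: lambda = 227/2, mu_x = 0, mu_y = 0
Complementary slackness: lambda*(x + y - 227) = 227/2*(227/2 + 227/2 - 227) = 0, mu_x*x = 0*227/2 = 0, mu_y*y = 0*227/2 = 0. Satisfied.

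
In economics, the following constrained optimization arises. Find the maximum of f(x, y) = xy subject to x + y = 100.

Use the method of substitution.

Substitute y = 100 - x into f(x,y) = xy:
g(x) = x(100 - x) = 100x - x^2
g'(x) = 100 - 2x = 0  =>  x = 50
y = 100 - 50 = 50
Maximum value = 50 * 50 = 2500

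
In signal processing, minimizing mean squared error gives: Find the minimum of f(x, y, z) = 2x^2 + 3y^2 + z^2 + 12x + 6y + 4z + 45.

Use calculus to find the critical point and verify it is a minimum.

f(x,y,z) = 2x^2 + 3y^2 + z^2 + 12x + 6y + 4z + 45
df/dx = 4x + (12) = 0 => x = -3
df/dy = 6y + (6) = 0 => y = -1
df/dz = 2z + (4) = 0 => z = -2
f(-3,-1,-2) = 2*(-3)^2 + 3*(-1)^2 + 1*(-2)^2 + 12*(-3) + 6*(-1) + 4*(-2) + 45 = 20
Hessian is diagonal with entries 4, 6, 2 > 0, confirmed minimum.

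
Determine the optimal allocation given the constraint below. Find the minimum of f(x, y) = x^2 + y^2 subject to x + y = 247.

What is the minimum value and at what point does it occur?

Substitute y = 247 - x into f(x,y) = x^2 + y^2:
g(x) = x^2 + (247 - x)^2 = 2x^2 - 494x + 61009
g'(x) = 4x - 494 = 0  =>  x = 247/2
y = 247 - 247/2 = 247/2
Minimum value = (247/2)^2 + (247/2)^2 = 61009/2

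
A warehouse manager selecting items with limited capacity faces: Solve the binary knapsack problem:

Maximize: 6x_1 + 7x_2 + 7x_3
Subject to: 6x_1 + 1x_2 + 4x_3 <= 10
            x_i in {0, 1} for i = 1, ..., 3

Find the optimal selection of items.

Items: item 1 (v=6, w=6), item 2 (v=7, w=1), item 3 (v=7, w=4)
Capacity: 10
Checking all 8 subsets (w = total weight, v = total value):
  {}: w = 0, v = 0
  {1}: w = 6, v = 6
  {2}: w = 1, v = 7
  {3}: w = 4, v = 7
  {1, 2}: w = 7, v = 13
  {1, 3}: w = 10, v = 13
  {2, 3}: w = 5, v = 14
  {1, 2, 3}: w = 11 > 10, infeasible
Best feasible subset: items [2, 3]
Total weight: 5 <= 10, total value: 14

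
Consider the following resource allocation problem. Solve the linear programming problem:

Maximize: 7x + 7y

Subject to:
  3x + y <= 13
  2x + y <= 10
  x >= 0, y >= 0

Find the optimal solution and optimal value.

Feasible vertices: (0, 0), (0, 10), (3, 4), (13/3, 0)
Objective 7x + 7y at each:
  (0, 0): 0
  (0, 10): 70
  (3, 4): 49
  (13/3, 0): 91/3
Maximum is 70 at (0, 10).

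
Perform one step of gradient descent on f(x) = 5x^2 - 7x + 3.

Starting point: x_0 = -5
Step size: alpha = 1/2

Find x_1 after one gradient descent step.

f(x) = 5x^2 - 7x + 3
f'(x) = 10x - 7
f'(-5) = 10*-5 + (-7) = -57
x_1 = x_0 - alpha * f'(x_0) = -5 - 1/2 * -57 = 47/2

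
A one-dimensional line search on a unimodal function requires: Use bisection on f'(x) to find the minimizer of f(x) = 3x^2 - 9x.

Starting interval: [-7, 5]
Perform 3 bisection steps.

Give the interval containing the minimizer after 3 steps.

Finding critical point of f(x) = 3x^2 - 9x using bisection on f'(x) = 6x + -9.
f'(x) = 0 when x = 3/2.
Starting interval: [-7, 5]
Step 1: mid = -1, f'(mid) = -15, new interval = [-1, 5]
Step 2: mid = 2, f'(mid) = 3, new interval = [-1, 2]
Step 3: mid = 1/2, f'(mid) = -6, new interval = [1/2, 2]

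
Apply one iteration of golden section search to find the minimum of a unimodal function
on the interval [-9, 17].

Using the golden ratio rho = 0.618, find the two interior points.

Golden section search on [-9, 17].
Golden ratio rho = 0.618 (approx).
Interior points:
  x_1 = -9 + (1-0.618)*26 = 0.9320
  x_2 = -9 + 0.618*26 = 7.0680
Compare f(x_1) and f(x_2) to determine which subinterval to keep.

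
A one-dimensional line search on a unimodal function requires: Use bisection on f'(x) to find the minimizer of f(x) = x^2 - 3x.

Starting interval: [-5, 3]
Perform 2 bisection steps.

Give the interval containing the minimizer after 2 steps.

Finding critical point of f(x) = x^2 - 3x using bisection on f'(x) = 2x + -3.
f'(x) = 0 when x = 3/2.
Starting interval: [-5, 3]
Step 1: mid = -1, f'(mid) = -5, new interval = [-1, 3]
Step 2: mid = 1, f'(mid) = -1, new interval = [1, 3]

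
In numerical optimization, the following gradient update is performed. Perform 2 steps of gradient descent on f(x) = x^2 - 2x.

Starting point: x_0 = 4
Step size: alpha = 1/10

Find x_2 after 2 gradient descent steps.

f(x) = x^2 - 2x, f'(x) = 2x + (-2)
Step 1: f'(4) = 6, x_1 = 4 - 1/10 * 6 = 17/5
Step 2: f'(17/5) = 24/5, x_2 = 17/5 - 1/10 * 24/5 = 73/25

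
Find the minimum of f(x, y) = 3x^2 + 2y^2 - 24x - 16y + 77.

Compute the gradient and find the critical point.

f(x,y) = 3x^2 + 2y^2 - 24x - 16y + 77
df/dx = 6x + (-24) = 0  =>  x = 4
df/dy = 4y + (-16) = 0  =>  y = 4
f(4, 4) = 3*(4)^2 + 2*(4)^2 + -24*(4) + -16*(4) + 77 = -3
Hessian is diagonal with entries 6, 4 > 0, so this is a minimum.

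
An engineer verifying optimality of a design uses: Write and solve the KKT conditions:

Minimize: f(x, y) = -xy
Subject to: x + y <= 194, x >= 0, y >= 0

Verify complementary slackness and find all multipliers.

Problem: min -xy s.t. x + y <= 194 (multiplier lambda), x >= 0 (mu_x), y >= 0 (mu_y)
KKT stationarity: -y + lambda - mu_x = 0, -x + lambda - mu_y = 0, with lambda, mu_x, mu_y >= 0
Complementary slackness: lambda*(x + y - 194) = 0, mu_x*x = 0, mu_y*y = 0
If lambda = 0: y = -mu_x <= 0 and x = -mu_y <= 0 force x = y = 0 with f = 0; but x = y = 97 is feasible with f = -9409 < 0, so this is not the minimum. Hence lambda > 0 and x + y = 194.
Try x > 0, y > 0 (so mu_x = mu_y = 0): y = lambda, x = lambda => x = y = lambda
x + y = 194 => 2*lambda = 194 => lambda = 97
x* = y* = 97 > 0, consistent with mu_x = mu_y = 0.
(Any feasible point with x = 0 or y = 0 has f = 0 > -9409, so the minimum is not on those boundaries.)
min(-xy) = -9409 (i.e. max xy = 9409)
Multipliers: lambda = 97, mu_x = 0, mu_y = 0
Complementary slackness: lambda*(x + y - 194) = 97*(97 + 97 - 194) = 0, mu_x*x = 0*97 = 0, mu_y*y = 0*97 = 0. Satisfied.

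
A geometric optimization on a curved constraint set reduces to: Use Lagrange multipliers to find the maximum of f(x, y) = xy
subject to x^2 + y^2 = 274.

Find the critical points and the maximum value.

Lagrange conditions: y = 2*lambda*x and x = 2*lambda*y
If x = 0 then y = 0, violating the constraint, so x, y != 0.
Dividing: y/x = x/y => x^2 = y^2 => y = x or y = -x
Constraint: 2x^2 = 274 => x^2 = 137 => x = +/-sqrt(137)
Critical points: (sqrt(137), sqrt(137)), (-sqrt(137), -sqrt(137)), (sqrt(137), -sqrt(137)), (-sqrt(137), sqrt(137))
  y = x:  xy = x^2 = 137  at (sqrt(137), sqrt(137)) and (-sqrt(137), -sqrt(137))
  y = -x: xy = -x^2 = -137 at (sqrt(137), -sqrt(137)) and (-sqrt(137), sqrt(137))
Maximum xy = 137 at (sqrt(137), sqrt(137)) and (-sqrt(137), -sqrt(137))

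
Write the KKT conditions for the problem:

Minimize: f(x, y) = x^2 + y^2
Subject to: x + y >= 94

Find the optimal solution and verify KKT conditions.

KKT conditions for min x^2 + y^2 s.t. x + y >= 94:
Stationarity: 2x = mu, 2y = mu
So x = y = mu/2.
Complementary slackness: mu*(x + y - 94) = 0
Primal feasibility: x + y >= 94; dual feasibility: mu >= 0
If mu = 0 then x = y = 0, but 0 + 0 < 94 is infeasible, so the constraint is active.
Constraint active: x + y = 2*(mu/2) = 94 => mu = 94
x = y = 47, f = 4418
Verify: stationarity 2*47 = 94 = mu; primal 47 + 47 = 94 >= 94; dual mu = 94 >= 0; complementary slackness 94*(94 - 94) = 0. All KKT conditions hold.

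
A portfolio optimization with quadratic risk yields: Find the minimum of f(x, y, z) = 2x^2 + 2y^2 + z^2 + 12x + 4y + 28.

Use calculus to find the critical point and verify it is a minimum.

f(x,y,z) = 2x^2 + 2y^2 + z^2 + 12x + 4y + 28
df/dx = 4x + (12) = 0 => x = -3
df/dy = 4y + (4) = 0 => y = -1
df/dz = 2z + (0) = 0 => z = 0
f(-3,-1,0) = 2*(-3)^2 + 2*(-1)^2 + 1*(0)^2 + 12*(-3) + 4*(-1) + 28 = 8
Hessian is diagonal with entries 4, 4, 2 > 0, confirmed minimum.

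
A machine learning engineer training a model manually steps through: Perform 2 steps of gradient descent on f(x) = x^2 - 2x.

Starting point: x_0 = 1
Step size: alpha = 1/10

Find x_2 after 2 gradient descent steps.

f(x) = x^2 - 2x, f'(x) = 2x + (-2)
Step 1: f'(1) = 0, x_1 = 1 - 1/10 * 0 = 1
Step 2: f'(1) = 0, x_2 = 1 - 1/10 * 0 = 1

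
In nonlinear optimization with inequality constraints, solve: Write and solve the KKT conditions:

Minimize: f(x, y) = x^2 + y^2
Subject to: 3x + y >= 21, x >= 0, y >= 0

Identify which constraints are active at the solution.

KKT conditions for min x^2 + y^2 s.t. 3x + 1y >= 21, x >= 0, y >= 0:
Stationarity: 2x = mu*3 + mu_x, 2y = mu*1 + mu_y, with mu, mu_x, mu_y >= 0
Complementary slackness: mu*(3x + y - 21) = 0, mu_x*x = 0, mu_y*y = 0
(0, 0) is infeasible (3*0 + 1*0 < 21), so if mu = 0 stationarity would force x = mu_x/2 >= 0, y = mu_y/2 >= 0 with mu_x*x = mu_y*y = 0, i.e. x = y = 0: contradiction. Hence mu > 0 and 3x + y = 21 is active.
Try x > 0, y > 0 (so mu_x = mu_y = 0): x = 3*mu/2, y = 1*mu/2
Substitute: 3*(3*mu/2) + 1*(1*mu/2) = 21
  mu*10/2 = 21 => mu = 21/5
x* = 63/10 > 0, y* = 21/10 > 0, consistent with mu_x = mu_y = 0.
f is convex and the constraints are linear, so this KKT point is the global minimum.
f* = 441/10
Active constraints: 3x + y >= 21 (holds with equality, mu = 21/5 > 0); x >= 0 and y >= 0 are inactive (mu_x = mu_y = 0).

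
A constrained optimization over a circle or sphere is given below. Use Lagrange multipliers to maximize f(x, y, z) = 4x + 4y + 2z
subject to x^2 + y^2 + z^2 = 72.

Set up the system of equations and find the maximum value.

Lagrange conditions: 4 = 2*lambda*x, 4 = 2*lambda*y, 2 = 2*lambda*z
So x:4 = y:4 = z:2, i.e. x = 4t, y = 4t, z = 2t
Constraint: t^2*(4^2 + 4^2 + 2^2) = 72
  t^2 * 36 = 72  =>  t = sqrt(2)
Maximum = 4*4t + 4*4t + 2*2t = 36*sqrt(2) = sqrt(2592)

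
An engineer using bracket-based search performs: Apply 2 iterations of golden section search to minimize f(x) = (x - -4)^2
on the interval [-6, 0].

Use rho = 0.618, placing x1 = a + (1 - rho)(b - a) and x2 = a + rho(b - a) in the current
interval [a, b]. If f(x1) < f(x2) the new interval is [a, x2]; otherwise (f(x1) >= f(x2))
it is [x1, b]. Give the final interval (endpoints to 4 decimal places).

Golden section search for min of f(x) = (x - -4)^2 on [-6, 0].
Each step: x1 = a + (1 - rho)(b - a), x2 = a + rho(b - a); if f(x1) < f(x2) keep [a, x2], otherwise keep [x1, b].
Step 1: [-6.0000, 0.0000], x1=-3.7080 (f=0.0853), x2=-2.2920 (f=2.9173); f(x1) < f(x2) => keep [-6.0000, -2.2920]
Step 2: [-6.0000, -2.2920], x1=-4.5835 (f=0.3405), x2=-3.7085 (f=0.0850); f(x1) > f(x2) => keep [-4.5835, -2.2920]
Final interval: [-4.5835, -2.2920]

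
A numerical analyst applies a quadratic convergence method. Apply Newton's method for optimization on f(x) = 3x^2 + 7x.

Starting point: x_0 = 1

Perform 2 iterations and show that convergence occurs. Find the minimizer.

f(x) = 3x^2 + 7x, f'(x) = 6x + (7), f''(x) = 6
Step 1: f'(1) = 13, x_1 = 1 - 13/6 = -7/6
Step 2: f'(-7/6) = 0, x_2 = -7/6 (converged)
Newton's method converges in 1 step for quadratics.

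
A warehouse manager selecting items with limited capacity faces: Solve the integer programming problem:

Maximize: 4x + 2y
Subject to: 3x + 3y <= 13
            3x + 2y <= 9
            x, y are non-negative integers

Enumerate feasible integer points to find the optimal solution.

Constraint 1: 3x + 3y <= 13
Constraint 2: 3x + 2y <= 9
Feasible x range (need y >= 0): 0 <= x <= min(13/3, 9/3) => x in {0, ..., 3}.
Enumerate feasible integer points row by row (the coefficient of y is 2 > 0, so for each x the largest feasible y gives the best value):
  x = 0: y <= min((13 - 3*0)/3, (9 - 3*0)/2) => y in {0, ..., 4}; best 4*0 + 2*4 = 8
  x = 1: y <= min((13 - 3*1)/3, (9 - 3*1)/2) => y in {0, ..., 3}; best 4*1 + 2*3 = 10
  x = 2: y <= min((13 - 3*2)/3, (9 - 3*2)/2) => y in {0, ..., 1}; best 4*2 + 2*1 = 10
  x = 3: y <= min((13 - 3*3)/3, (9 - 3*3)/2) => y in {0}; best 4*3 + 2*0 = 12
The maximum 4x + 2y = 12 is achieved at x = 3, y = 0.
Check: 3*3 + 3*0 = 9 <= 13 and 3*3 + 2*0 = 9 <= 9.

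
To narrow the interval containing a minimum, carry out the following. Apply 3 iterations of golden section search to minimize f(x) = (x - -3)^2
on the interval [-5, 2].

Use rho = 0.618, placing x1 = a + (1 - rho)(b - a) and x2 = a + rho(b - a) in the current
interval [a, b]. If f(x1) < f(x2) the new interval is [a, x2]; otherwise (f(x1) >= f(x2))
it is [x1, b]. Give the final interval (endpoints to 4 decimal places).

Golden section search for min of f(x) = (x - -3)^2 on [-5, 2].
Each step: x1 = a + (1 - rho)(b - a), x2 = a + rho(b - a); if f(x1) < f(x2) keep [a, x2], otherwise keep [x1, b].
Step 1: [-5.0000, 2.0000], x1=-2.3260 (f=0.4543), x2=-0.6740 (f=5.4103); f(x1) < f(x2) => keep [-5.0000, -0.6740]
Step 2: [-5.0000, -0.6740], x1=-3.3475 (f=0.1207), x2=-2.3265 (f=0.4536); f(x1) < f(x2) => keep [-5.0000, -2.3265]
Step 3: [-5.0000, -2.3265], x1=-3.9787 (f=0.9579), x2=-3.3478 (f=0.1210); f(x1) > f(x2) => keep [-3.9787, -2.3265]
Final interval: [-3.9787, -2.3265]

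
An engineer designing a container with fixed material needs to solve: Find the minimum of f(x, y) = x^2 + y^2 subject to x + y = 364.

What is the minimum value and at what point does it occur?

Substitute y = 364 - x into f(x,y) = x^2 + y^2:
g(x) = x^2 + (364 - x)^2 = 2x^2 - 728x + 132496
g'(x) = 4x - 728 = 0  =>  x = 182
y = 364 - 182 = 182
Minimum value = 182^2 + 182^2 = 66248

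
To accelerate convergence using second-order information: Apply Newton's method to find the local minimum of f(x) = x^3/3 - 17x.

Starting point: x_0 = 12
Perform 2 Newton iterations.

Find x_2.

f(x) = x^3/3 - 17x
f'(x) = x^2 - 17, f''(x) = 2x
Newton update: x_{n+1} = x_n - (x_n^2 - 17)/(2*x_n)
Step 1: x_0 = 12, f'=127, f''=24, x_1 = 161/24
Step 2: x_1 = 161/24, f'=16129/576, f''=161/12, x_2 = 35713/7728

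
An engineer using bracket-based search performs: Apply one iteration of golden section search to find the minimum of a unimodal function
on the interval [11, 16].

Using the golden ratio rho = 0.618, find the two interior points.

Golden section search on [11, 16].
Golden ratio rho = 0.618 (approx).
Interior points:
  x_1 = 11 + (1-0.618)*5 = 12.9100
  x_2 = 11 + 0.618*5 = 14.0900
Compare f(x_1) and f(x_2) to determine which subinterval to keep.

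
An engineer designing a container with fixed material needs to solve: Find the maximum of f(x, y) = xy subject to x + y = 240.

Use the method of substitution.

Substitute y = 240 - x into f(x,y) = xy:
g(x) = x(240 - x) = 240x - x^2
g'(x) = 240 - 2x = 0  =>  x = 120
y = 240 - 120 = 120
Maximum value = 120 * 120 = 14400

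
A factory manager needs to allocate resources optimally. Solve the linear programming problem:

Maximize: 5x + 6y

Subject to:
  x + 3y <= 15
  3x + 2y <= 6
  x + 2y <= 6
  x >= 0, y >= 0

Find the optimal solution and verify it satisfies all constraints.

Feasible vertices: (0, 0), (0, 3), (2, 0)
Objective 5x + 6y at each vertex:
  (0, 0): 0
  (0, 3): 18
  (2, 0): 10
Maximum is 18 at (0, 3).
Verify constraints at (x, y) = (0, 3):
  1*0 + 3*3 = 9 <= 15
  3*0 + 2*3 = 6 <= 6 (active)
  1*0 + 2*3 = 6 <= 6 (active)
  x = 0 >= 0, y = 3 >= 0. All constraints satisfied.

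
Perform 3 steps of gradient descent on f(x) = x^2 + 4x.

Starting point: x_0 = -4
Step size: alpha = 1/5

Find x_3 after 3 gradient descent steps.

f(x) = x^2 + 4x, f'(x) = 2x + (4)
Step 1: f'(-4) = -4, x_1 = -4 - 1/5 * -4 = -16/5
Step 2: f'(-16/5) = -12/5, x_2 = -16/5 - 1/5 * -12/5 = -68/25
Step 3: f'(-68/25) = -36/25, x_3 = -68/25 - 1/5 * -36/25 = -304/125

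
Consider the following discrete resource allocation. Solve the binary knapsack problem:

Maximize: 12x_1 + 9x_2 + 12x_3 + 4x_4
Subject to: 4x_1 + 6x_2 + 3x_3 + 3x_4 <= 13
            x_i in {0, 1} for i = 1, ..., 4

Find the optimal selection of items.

Items: item 1 (v=12, w=4), item 2 (v=9, w=6), item 3 (v=12, w=3), item 4 (v=4, w=3)
Capacity: 13
Checking all 16 subsets (w = total weight, v = total value):
  {}: w = 0, v = 0
  {1}: w = 4, v = 12
  {2}: w = 6, v = 9
  {3}: w = 3, v = 12
  {4}: w = 3, v = 4
  {1, 2}: w = 10, v = 21
  {1, 3}: w = 7, v = 24
  {1, 4}: w = 7, v = 16
  {2, 3}: w = 9, v = 21
  {2, 4}: w = 9, v = 13
  {3, 4}: w = 6, v = 16
  {1, 2, 3}: w = 13, v = 33
  {1, 2, 4}: w = 13, v = 25
  {1, 3, 4}: w = 10, v = 28
  {2, 3, 4}: w = 12, v = 25
  {1, 2, 3, 4}: w = 16 > 13, infeasible
Best feasible subset: items [1, 2, 3]
Total weight: 13 <= 13, total value: 33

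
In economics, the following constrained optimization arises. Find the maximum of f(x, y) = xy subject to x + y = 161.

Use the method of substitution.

Substitute y = 161 - x into f(x,y) = xy:
g(x) = x(161 - x) = 161x - x^2
g'(x) = 161 - 2x = 0  =>  x = 161/2
y = 161 - 161/2 = 161/2
Maximum value = (161/2) * (161/2) = 25921/4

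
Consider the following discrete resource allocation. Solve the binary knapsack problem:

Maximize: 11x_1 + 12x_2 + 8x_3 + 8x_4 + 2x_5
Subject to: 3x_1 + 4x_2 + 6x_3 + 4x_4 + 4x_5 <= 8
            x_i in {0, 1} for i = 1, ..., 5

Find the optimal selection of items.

Items: item 1 (v=11, w=3), item 2 (v=12, w=4), item 3 (v=8, w=6), item 4 (v=8, w=4), item 5 (v=2, w=4)
Capacity: 8
Checking all 32 subsets (w = total weight, v = total value):
  {}: w = 0, v = 0
  {1}: w = 3, v = 11
  {2}: w = 4, v = 12
  {3}: w = 6, v = 8
  {4}: w = 4, v = 8
  {5}: w = 4, v = 2
  {1, 2}: w = 7, v = 23
  {1, 3}: w = 9 > 8, infeasible
  {1, 4}: w = 7, v = 19
  {1, 5}: w = 7, v = 13
  {2, 3}: w = 10 > 8, infeasible
  {2, 4}: w = 8, v = 20
  {2, 5}: w = 8, v = 14
  {3, 4}: w = 10 > 8, infeasible
  {3, 5}: w = 10 > 8, infeasible
  {4, 5}: w = 8, v = 10
  {1, 2, 3}: w = 13 > 8, infeasible
  {1, 2, 4}: w = 11 > 8, infeasible
  {1, 2, 5}: w = 11 > 8, infeasible
  {1, 3, 4}: w = 13 > 8, infeasible
  {1, 3, 5}: w = 13 > 8, infeasible
  {1, 4, 5}: w = 11 > 8, infeasible
  {2, 3, 4}: w = 14 > 8, infeasible
  {2, 3, 5}: w = 14 > 8, infeasible
  {2, 4, 5}: w = 12 > 8, infeasible
  {3, 4, 5}: w = 14 > 8, infeasible
  {1, 2, 3, 4}: w = 17 > 8, infeasible
  {1, 2, 3, 5}: w = 17 > 8, infeasible
  {1, 2, 4, 5}: w = 15 > 8, infeasible
  {1, 3, 4, 5}: w = 17 > 8, infeasible
  {2, 3, 4, 5}: w = 18 > 8, infeasible
  {1, 2, 3, 4, 5}: w = 21 > 8, infeasible
Best feasible subset: items [1, 2]
Total weight: 7 <= 8, total value: 23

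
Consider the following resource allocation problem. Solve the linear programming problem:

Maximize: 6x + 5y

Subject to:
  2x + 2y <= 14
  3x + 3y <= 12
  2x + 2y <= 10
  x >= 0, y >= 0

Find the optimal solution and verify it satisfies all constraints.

Feasible vertices: (0, 0), (0, 4), (4, 0)
Objective 6x + 5y at each vertex:
  (0, 0): 0
  (0, 4): 20
  (4, 0): 24
Maximum is 24 at (4, 0).
Verify constraints at (x, y) = (4, 0):
  2*4 + 2*0 = 8 <= 14
  3*4 + 3*0 = 12 <= 12 (active)
  2*4 + 2*0 = 8 <= 10
  x = 4 >= 0, y = 0 >= 0. All constraints satisfied.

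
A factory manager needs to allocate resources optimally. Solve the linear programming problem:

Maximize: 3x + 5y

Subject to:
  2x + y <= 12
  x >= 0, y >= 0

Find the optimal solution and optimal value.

The feasible region has vertices at [(0, 0), (6, 0), (0, 12)].
Checking objective 3x + 5y at each vertex:
  (0, 0): 3*0 + 5*0 = 0
  (6, 0): 3*6 + 5*0 = 18
  (0, 12): 3*0 + 5*12 = 60
Maximum is 60 at (0, 12).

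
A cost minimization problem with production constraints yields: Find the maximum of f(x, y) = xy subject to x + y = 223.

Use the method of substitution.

Substitute y = 223 - x into f(x,y) = xy:
g(x) = x(223 - x) = 223x - x^2
g'(x) = 223 - 2x = 0  =>  x = 223/2
y = 223 - 223/2 = 223/2
Maximum value = (223/2) * (223/2) = 49729/4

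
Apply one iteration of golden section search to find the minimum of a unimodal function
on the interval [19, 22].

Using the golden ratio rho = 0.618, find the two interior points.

Golden section search on [19, 22].
Golden ratio rho = 0.618 (approx).
Interior points:
  x_1 = 19 + (1-0.618)*3 = 20.1460
  x_2 = 19 + 0.618*3 = 20.8540
Compare f(x_1) and f(x_2) to determine which subinterval to keep.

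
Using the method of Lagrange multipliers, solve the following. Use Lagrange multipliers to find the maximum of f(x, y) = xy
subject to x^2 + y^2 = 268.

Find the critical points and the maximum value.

Lagrange conditions: y = 2*lambda*x and x = 2*lambda*y
If x = 0 then y = 0, violating the constraint, so x, y != 0.
Dividing: y/x = x/y => x^2 = y^2 => y = x or y = -x
Constraint: 2x^2 = 268 => x^2 = 134 => x = +/-sqrt(134)
Critical points: (sqrt(134), sqrt(134)), (-sqrt(134), -sqrt(134)), (sqrt(134), -sqrt(134)), (-sqrt(134), sqrt(134))
  y = x:  xy = x^2 = 134  at (sqrt(134), sqrt(134)) and (-sqrt(134), -sqrt(134))
  y = -x: xy = -x^2 = -134 at (sqrt(134), -sqrt(134)) and (-sqrt(134), sqrt(134))
Maximum xy = 134 at (sqrt(134), sqrt(134)) and (-sqrt(134), -sqrt(134))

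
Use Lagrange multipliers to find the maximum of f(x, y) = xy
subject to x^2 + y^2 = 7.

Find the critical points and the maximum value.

Lagrange conditions: y = 2*lambda*x and x = 2*lambda*y
If x = 0 then y = 0, violating the constraint, so x, y != 0.
Dividing: y/x = x/y => x^2 = y^2 => y = x or y = -x
Constraint: 2x^2 = 7 => x^2 = 7/2 => x = +/-sqrt(7/2)
Critical points: (sqrt(7/2), sqrt(7/2)), (-sqrt(7/2), -sqrt(7/2)), (sqrt(7/2), -sqrt(7/2)), (-sqrt(7/2), sqrt(7/2))
  y = x:  xy = x^2 = 7/2  at (sqrt(7/2), sqrt(7/2)) and (-sqrt(7/2), -sqrt(7/2))
  y = -x: xy = -x^2 = -7/2 at (sqrt(7/2), -sqrt(7/2)) and (-sqrt(7/2), sqrt(7/2))
Maximum xy = 7/2 at (sqrt(7/2), sqrt(7/2)) and (-sqrt(7/2), -sqrt(7/2))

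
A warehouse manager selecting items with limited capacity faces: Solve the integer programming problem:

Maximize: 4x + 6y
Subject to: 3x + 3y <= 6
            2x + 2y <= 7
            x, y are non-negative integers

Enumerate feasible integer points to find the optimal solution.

Constraint 1: 3x + 3y <= 6
Constraint 2: 2x + 2y <= 7
Feasible x range (need y >= 0): 0 <= x <= min(6/3, 7/2) => x in {0, ..., 2}.
Enumerate feasible integer points row by row (the coefficient of y is 6 > 0, so for each x the largest feasible y gives the best value):
  x = 0: y <= min((6 - 3*0)/3, (7 - 2*0)/2) => y in {0, ..., 2}; best 4*0 + 6*2 = 12
  x = 1: y <= min((6 - 3*1)/3, (7 - 2*1)/2) => y in {0, ..., 1}; best 4*1 + 6*1 = 10
  x = 2: y <= min((6 - 3*2)/3, (7 - 2*2)/2) => y in {0}; best 4*2 + 6*0 = 8
The maximum 4x + 6y = 12 is achieved at x = 0, y = 2.
Check: 3*0 + 3*2 = 6 <= 6 and 2*0 + 2*2 = 4 <= 7.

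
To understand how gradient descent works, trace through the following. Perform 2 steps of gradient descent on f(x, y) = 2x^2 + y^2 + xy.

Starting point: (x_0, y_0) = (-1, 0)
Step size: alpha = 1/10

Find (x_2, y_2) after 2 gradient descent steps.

f(x,y) = 2x^2 + y^2 + xy
grad_x = 4x + 1y, grad_y = 2y + 1x
Step 1: grad = (-4, -1), (-3/5, 1/10)
Step 2: grad = (-23/10, -2/5), (-37/100, 7/50)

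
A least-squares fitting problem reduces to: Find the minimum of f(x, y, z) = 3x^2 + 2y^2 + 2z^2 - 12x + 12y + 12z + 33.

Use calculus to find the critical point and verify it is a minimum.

f(x,y,z) = 3x^2 + 2y^2 + 2z^2 - 12x + 12y + 12z + 33
df/dx = 6x + (-12) = 0 => x = 2
df/dy = 4y + (12) = 0 => y = -3
df/dz = 4z + (12) = 0 => z = -3
f(2,-3,-3) = 3*(2)^2 + 2*(-3)^2 + 2*(-3)^2 + -12*(2) + 12*(-3) + 12*(-3) + 33 = -15
Hessian is diagonal with entries 6, 4, 4 > 0, confirmed minimum.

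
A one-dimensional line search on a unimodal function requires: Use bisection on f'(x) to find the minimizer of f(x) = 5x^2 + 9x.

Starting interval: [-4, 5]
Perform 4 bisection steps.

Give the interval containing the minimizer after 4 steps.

Finding critical point of f(x) = 5x^2 + 9x using bisection on f'(x) = 10x + 9.
f'(x) = 0 when x = -9/10.
Starting interval: [-4, 5]
Step 1: mid = 1/2, f'(mid) = 14, new interval = [-4, 1/2]
Step 2: mid = -7/4, f'(mid) = -17/2, new interval = [-7/4, 1/2]
Step 3: mid = -5/8, f'(mid) = 11/4, new interval = [-7/4, -5/8]
Step 4: mid = -19/16, f'(mid) = -23/8, new interval = [-19/16, -5/8]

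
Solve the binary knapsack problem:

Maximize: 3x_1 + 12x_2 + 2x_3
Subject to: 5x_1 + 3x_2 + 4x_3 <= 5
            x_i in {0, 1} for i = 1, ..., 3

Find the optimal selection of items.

Items: item 1 (v=3, w=5), item 2 (v=12, w=3), item 3 (v=2, w=4)
Capacity: 5
Checking all 8 subsets (w = total weight, v = total value):
  {}: w = 0, v = 0
  {1}: w = 5, v = 3
  {2}: w = 3, v = 12
  {3}: w = 4, v = 2
  {1, 2}: w = 8 > 5, infeasible
  {1, 3}: w = 9 > 5, infeasible
  {2, 3}: w = 7 > 5, infeasible
  {1, 2, 3}: w = 12 > 5, infeasible
Best feasible subset: items [2]
Total weight: 3 <= 5, total value: 12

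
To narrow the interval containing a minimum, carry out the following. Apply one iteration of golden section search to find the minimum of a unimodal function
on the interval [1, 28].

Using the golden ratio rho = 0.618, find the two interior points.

Golden section search on [1, 28].
Golden ratio rho = 0.618 (approx).
Interior points:
  x_1 = 1 + (1-0.618)*27 = 11.3140
  x_2 = 1 + 0.618*27 = 17.6860
Compare f(x_1) and f(x_2) to determine which subinterval to keep.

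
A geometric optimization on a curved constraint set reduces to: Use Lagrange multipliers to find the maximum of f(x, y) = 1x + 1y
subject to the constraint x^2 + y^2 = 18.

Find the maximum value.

Set up Lagrange conditions: grad f = lambda * grad g
  1 = 2*lambda*x
  1 = 2*lambda*y
From these: x/y = 1/1, so x = 1t, y = 1t for some t.
Substitute into constraint: (1t)^2 + (1t)^2 = 18
  t^2 * 2 = 18
  t = sqrt(18/2)
Maximum = 1*x + 1*y = (1^2 + 1^2)*t = 2 * sqrt(18/2) = 6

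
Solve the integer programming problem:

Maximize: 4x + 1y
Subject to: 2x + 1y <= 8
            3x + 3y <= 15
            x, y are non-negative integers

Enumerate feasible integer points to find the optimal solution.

Constraint 1: 2x + 1y <= 8
Constraint 2: 3x + 3y <= 15
Feasible x range (need y >= 0): 0 <= x <= min(8/2, 15/3) => x in {0, ..., 4}.
Enumerate feasible integer points row by row (the coefficient of y is 1 > 0, so for each x the largest feasible y gives the best value):
  x = 0: y <= min((8 - 2*0)/1, (15 - 3*0)/3) => y in {0, ..., 5}; best 4*0 + 1*5 = 5
  x = 1: y <= min((8 - 2*1)/1, (15 - 3*1)/3) => y in {0, ..., 4}; best 4*1 + 1*4 = 8
  x = 2: y <= min((8 - 2*2)/1, (15 - 3*2)/3) => y in {0, ..., 3}; best 4*2 + 1*3 = 11
  x = 3: y <= min((8 - 2*3)/1, (15 - 3*3)/3) => y in {0, ..., 2}; best 4*3 + 1*2 = 14
  x = 4: y <= min((8 - 2*4)/1, (15 - 3*4)/3) => y in {0}; best 4*4 + 1*0 = 16
The maximum 4x + 1y = 16 is achieved at x = 4, y = 0.
Check: 2*4 + 1*0 = 8 <= 8 and 3*4 + 3*0 = 12 <= 15.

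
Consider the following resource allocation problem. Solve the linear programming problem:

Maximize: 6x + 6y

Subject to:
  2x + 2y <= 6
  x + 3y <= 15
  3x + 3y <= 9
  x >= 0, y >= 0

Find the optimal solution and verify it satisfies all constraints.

Feasible vertices: (0, 0), (0, 3), (3, 0)
Objective 6x + 6y at each vertex:
  (0, 0): 0
  (0, 3): 18
  (3, 0): 18
Maximum is 18 at (0, 3).
Verify constraints at (x, y) = (0, 3):
  2*0 + 2*3 = 6 <= 6 (active)
  1*0 + 3*3 = 9 <= 15
  3*0 + 3*3 = 9 <= 9 (active)
  x = 0 >= 0, y = 3 >= 0. All constraints satisfied.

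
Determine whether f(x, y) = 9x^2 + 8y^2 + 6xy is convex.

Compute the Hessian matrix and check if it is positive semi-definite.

f(x,y) = 9x^2 + 8y^2 + 6xy
Hessian H = [[18, 6], [6, 16]]
trace(H) = 34, det(H) = 252
Eigenvalues: (34 +/- sqrt(148)) / 2 = 23.08, 10.92
Since both eigenvalues > 0, f is convex.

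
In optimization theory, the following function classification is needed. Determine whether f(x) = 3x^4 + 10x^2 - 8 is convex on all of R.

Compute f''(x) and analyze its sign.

f(x) = 3x^4 + 10x^2 - 8
f'(x) = 12x^3 + 20x
f''(x) = 36x^2 + 20
f''(x) = 36x^2 + 20 >= 20 > 0 for all x
Therefore, f is convex on R.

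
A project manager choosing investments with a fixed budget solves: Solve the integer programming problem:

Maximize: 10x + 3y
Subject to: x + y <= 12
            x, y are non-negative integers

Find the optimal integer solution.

Objective: 10x + 3y, constraint: x + y <= 12
Coefficient of x is 10 >= coefficient of y is 3, so allocate the entire budget to x.
Optimal: x = 12, y = 0, value = 120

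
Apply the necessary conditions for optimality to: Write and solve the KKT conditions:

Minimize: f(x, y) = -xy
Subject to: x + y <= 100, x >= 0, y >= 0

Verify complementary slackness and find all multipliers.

Problem: min -xy s.t. x + y <= 100 (multiplier lambda), x >= 0 (mu_x), y >= 0 (mu_y)
KKT stationarity: -y + lambda - mu_x = 0, -x + lambda - mu_y = 0, with lambda, mu_x, mu_y >= 0
Complementary slackness: lambda*(x + y - 100) = 0, mu_x*x = 0, mu_y*y = 0
If lambda = 0: y = -mu_x <= 0 and x = -mu_y <= 0 force x = y = 0 with f = 0; but x = y = 50 is feasible with f = -2500 < 0, so this is not the minimum. Hence lambda > 0 and x + y = 100.
Try x > 0, y > 0 (so mu_x = mu_y = 0): y = lambda, x = lambda => x = y = lambda
x + y = 100 => 2*lambda = 100 => lambda = 50
x* = y* = 50 > 0, consistent with mu_x = mu_y = 0.
(Any feasible point with x = 0 or y = 0 has f = 0 > -2500, so the minimum is not on those boundaries.)
min(-xy) = -2500 (i.e. max xy = 2500)
Multipliers: lambda = 50, mu_x = 0, mu_y = 0
Complementary slackness: lambda*(x + y - 100) = 50*(50 + 50 - 100) = 0, mu_x*x = 0*50 = 0, mu_y*y = 0*50 = 0. Satisfied.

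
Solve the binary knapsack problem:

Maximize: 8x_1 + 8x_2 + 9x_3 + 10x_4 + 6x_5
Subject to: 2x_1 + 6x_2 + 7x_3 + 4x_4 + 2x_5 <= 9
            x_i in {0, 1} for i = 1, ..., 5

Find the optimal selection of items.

Items: item 1 (v=8, w=2), item 2 (v=8, w=6), item 3 (v=9, w=7), item 4 (v=10, w=4), item 5 (v=6, w=2)
Capacity: 9
Checking all 32 subsets (w = total weight, v = total value):
  {}: w = 0, v = 0
  {1}: w = 2, v = 8
  {2}: w = 6, v = 8
  {3}: w = 7, v = 9
  {4}: w = 4, v = 10
  {5}: w = 2, v = 6
  {1, 2}: w = 8, v = 16
  {1, 3}: w = 9, v = 17
  {1, 4}: w = 6, v = 18
  {1, 5}: w = 4, v = 14
  {2, 3}: w = 13 > 9, infeasible
  {2, 4}: w = 10 > 9, infeasible
  {2, 5}: w = 8, v = 14
  {3, 4}: w = 11 > 9, infeasible
  {3, 5}: w = 9, v = 15
  {4, 5}: w = 6, v = 16
  {1, 2, 3}: w = 15 > 9, infeasible
  {1, 2, 4}: w = 12 > 9, infeasible
  {1, 2, 5}: w = 10 > 9, infeasible
  {1, 3, 4}: w = 13 > 9, infeasible
  {1, 3, 5}: w = 11 > 9, infeasible
  {1, 4, 5}: w = 8, v = 24
  {2, 3, 4}: w = 17 > 9, infeasible
  {2, 3, 5}: w = 15 > 9, infeasible
  {2, 4, 5}: w = 12 > 9, infeasible
  {3, 4, 5}: w = 13 > 9, infeasible
  {1, 2, 3, 4}: w = 19 > 9, infeasible
  {1, 2, 3, 5}: w = 17 > 9, infeasible
  {1, 2, 4, 5}: w = 14 > 9, infeasible
  {1, 3, 4, 5}: w = 15 > 9, infeasible
  {2, 3, 4, 5}: w = 19 > 9, infeasible
  {1, 2, 3, 4, 5}: w = 21 > 9, infeasible
Best feasible subset: items [1, 4, 5]
Total weight: 8 <= 9, total value: 24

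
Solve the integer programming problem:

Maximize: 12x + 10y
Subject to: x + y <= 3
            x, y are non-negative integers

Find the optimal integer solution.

Objective: 12x + 10y, constraint: x + y <= 3
Coefficient of x is 12 >= coefficient of y is 10, so allocate the entire budget to x.
Optimal: x = 3, y = 0, value = 36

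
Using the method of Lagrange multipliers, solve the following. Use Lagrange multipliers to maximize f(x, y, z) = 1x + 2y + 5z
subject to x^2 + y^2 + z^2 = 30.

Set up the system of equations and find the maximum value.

Lagrange conditions: 1 = 2*lambda*x, 2 = 2*lambda*y, 5 = 2*lambda*z
So x:1 = y:2 = z:5, i.e. x = 1t, y = 2t, z = 5t
Constraint: t^2*(1^2 + 2^2 + 5^2) = 30
  t^2 * 30 = 30  =>  t = sqrt(1)
Maximum = 1*1t + 2*2t + 5*5t = 30*sqrt(1) = 30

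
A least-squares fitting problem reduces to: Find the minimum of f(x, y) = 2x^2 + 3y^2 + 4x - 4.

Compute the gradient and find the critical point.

f(x,y) = 2x^2 + 3y^2 + 4x - 4
df/dx = 4x + (4) = 0  =>  x = -1
df/dy = 6y + (0) = 0  =>  y = 0
f(-1, 0) = 2*(-1)^2 + 3*(0)^2 + 4*(-1) + -4 = -6
Hessian is diagonal with entries 4, 6 > 0, so this is a minimum.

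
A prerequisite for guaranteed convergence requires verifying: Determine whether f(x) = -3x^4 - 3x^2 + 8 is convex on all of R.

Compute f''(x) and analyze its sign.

f(x) = -3x^4 - 3x^2 + 8
f'(x) = -12x^3 + -6x
f''(x) = -36x^2 + -6
f''(x) = -36x^2 + -6 <= -6 < 0 for all x
Therefore, f is concave on R.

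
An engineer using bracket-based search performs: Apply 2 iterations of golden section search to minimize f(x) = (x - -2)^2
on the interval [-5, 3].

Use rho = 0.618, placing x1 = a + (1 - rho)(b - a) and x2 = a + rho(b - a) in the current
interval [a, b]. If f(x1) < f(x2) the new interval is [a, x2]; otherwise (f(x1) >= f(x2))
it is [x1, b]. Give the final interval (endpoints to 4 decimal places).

Golden section search for min of f(x) = (x - -2)^2 on [-5, 3].
Each step: x1 = a + (1 - rho)(b - a), x2 = a + rho(b - a); if f(x1) < f(x2) keep [a, x2], otherwise keep [x1, b].
Step 1: [-5.0000, 3.0000], x1=-1.9440 (f=0.0031), x2=-0.0560 (f=3.7791); f(x1) < f(x2) => keep [-5.0000, -0.0560]
Step 2: [-5.0000, -0.0560], x1=-3.1114 (f=1.2352), x2=-1.9446 (f=0.0031); f(x1) > f(x2) => keep [-3.1114, -0.0560]
Final interval: [-3.1114, -0.0560]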